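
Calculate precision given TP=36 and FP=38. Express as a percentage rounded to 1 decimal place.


Precision = TP / (TP + FP) * 100
= 36 / (36 + 38)
= 36 / 74
= 0.4865
= 48.6%

48.6


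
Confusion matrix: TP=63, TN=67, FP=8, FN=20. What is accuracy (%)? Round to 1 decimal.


Accuracy = (TP + TN) / (TP + TN + FP + FN) * 100
= (63 + 67) / (63 + 67 + 8 + 20)
= 130 / 158
= 0.8228
= 82.3%

82.3


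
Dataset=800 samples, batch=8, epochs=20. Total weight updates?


Iterations per epoch = 800 / 8 = 100
Total updates = iterations_per_epoch * epochs
= 100 * 20
= 2000

2000


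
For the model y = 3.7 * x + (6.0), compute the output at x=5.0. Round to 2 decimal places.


y = 3.7 * 5.0 + (6.0)
= 18.5 + (6.0)
= 24.50

24.50


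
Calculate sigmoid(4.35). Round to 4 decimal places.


sigmoid(z) = 1 / (1 + exp(-z))
exp(-(4.35)) = exp(-4.35) = 0.0129
1 + 0.0129 = 1.0129
1 / 1.0129 = 0.9873

0.9873


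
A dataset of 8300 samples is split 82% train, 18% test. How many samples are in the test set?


Train samples = 8300 * 82% = 6806
Test samples = 8300 - 6806
= 1494

1494


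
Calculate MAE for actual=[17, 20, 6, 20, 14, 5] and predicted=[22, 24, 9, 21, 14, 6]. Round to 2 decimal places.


Absolute errors: [5, 4, 3, 1, 0, 1]
Sum of absolute errors = 14
MAE = 14 / 6 = 2.33

2.33


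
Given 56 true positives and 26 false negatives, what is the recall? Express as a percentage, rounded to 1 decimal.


Recall = TP / (TP + FN) * 100
= 56 / (56 + 26)
= 56 / 82
= 0.6829
= 68.3%

68.3


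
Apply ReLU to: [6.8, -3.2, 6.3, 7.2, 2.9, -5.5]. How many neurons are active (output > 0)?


ReLU(x) = max(0, x) for each element:
ReLU(6.8) = 6.8
ReLU(-3.2) = 0
ReLU(6.3) = 6.3
ReLU(7.2) = 7.2
ReLU(2.9) = 2.9
ReLU(-5.5) = 0
Active neurons (>0): 4

4


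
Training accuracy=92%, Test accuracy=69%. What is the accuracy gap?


Gap = train_accuracy - test_accuracy
= 92 - 69
= 23%
This large gap strongly indicates overfitting.

23


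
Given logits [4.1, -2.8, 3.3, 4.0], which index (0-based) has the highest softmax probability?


Softmax is a monotonic transformation, so it preserves the argmax.
We need to find the index of the maximum logit.
Index 0: 4.1
Index 1: -2.8
Index 2: 3.3
Index 3: 4.0
Maximum logit = 4.1 at index 0

0


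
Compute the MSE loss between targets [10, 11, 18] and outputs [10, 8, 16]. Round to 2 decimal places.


Differences: [0, 3, 2]
Squared errors: [0, 9, 4]
Sum of squared errors = 13
MSE = 13 / 3 = 4.33

4.33


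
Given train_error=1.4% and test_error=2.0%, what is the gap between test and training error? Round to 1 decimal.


Generalization gap = test_error - train_error
= 2.0 - 1.4
= 0.6%
A small gap suggests good generalization.

0.6


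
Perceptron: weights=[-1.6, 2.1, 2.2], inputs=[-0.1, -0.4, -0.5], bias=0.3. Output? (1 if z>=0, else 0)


z = w . x + b
= -1.6*-0.1 + 2.1*-0.4 + 2.2*-0.5 + 0.3
= 0.16 + -0.84 + -1.1 + 0.3
= -1.78 + 0.3
= -1.48
Since z = -1.48 < 0, output = 0

0


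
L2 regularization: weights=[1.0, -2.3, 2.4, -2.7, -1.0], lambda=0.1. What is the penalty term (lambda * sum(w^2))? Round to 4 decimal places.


Squaring each weight:
1.0^2 = 1.0
(-2.3)^2 = 5.29
2.4^2 = 5.76
(-2.7)^2 = 7.29
(-1.0)^2 = 1.0
Sum of squares = 20.34
Penalty = 0.1 * 20.34 = 2.0340

2.0340


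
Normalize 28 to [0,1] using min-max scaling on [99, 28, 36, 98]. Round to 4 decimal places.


Min = 28, Max = 99
Range = 99 - 28 = 71
Scaled = (x - min) / (max - min)
= (28 - 28) / 71
= 0 / 71
= 0.0000

0.0000


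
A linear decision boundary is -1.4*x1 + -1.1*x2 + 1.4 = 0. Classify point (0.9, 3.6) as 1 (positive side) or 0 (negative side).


Compute -1.4 * 0.9 + -1.1 * 3.6 + 1.4
= -1.26 + -3.96 + 1.4
= -3.82
Since -3.82 < 0, the point is on the negative side.

0


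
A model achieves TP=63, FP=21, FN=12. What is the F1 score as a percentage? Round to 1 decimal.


Precision = TP / (TP + FP) = 63 / 84 = 0.75
Recall = TP / (TP + FN) = 63 / 75 = 0.84
F1 = 2 * P * R / (P + R)
= 2 * 0.75 * 0.84 / (0.75 + 0.84)
= 1.26 / 1.59
= 0.7925
As percentage: 79.2%

79.2


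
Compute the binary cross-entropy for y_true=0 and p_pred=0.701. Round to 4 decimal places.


For y=0: Loss = -log(1-p)
= -log(1 - 0.701)
= -log(0.299)
= -(-1.2073)
= 1.2073

1.2073


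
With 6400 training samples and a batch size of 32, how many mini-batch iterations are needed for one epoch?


Iterations per epoch = dataset_size / batch_size
= 6400 / 32
= 200

200


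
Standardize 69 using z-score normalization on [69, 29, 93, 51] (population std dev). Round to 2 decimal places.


Mean = (69 + 29 + 93 + 51) / 4 = 60.5
Variance = sum((x_i - mean)^2) / n = 552.75
Std = sqrt(552.75) = 23.5106
Z = (x - mean) / std
= (69 - 60.5) / 23.5106
= 8.5 / 23.5106
= 0.36

0.36


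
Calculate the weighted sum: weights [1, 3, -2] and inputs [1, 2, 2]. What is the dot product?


Element-wise products:
1 * 1 = 1
3 * 2 = 6
-2 * 2 = -4
Sum = 1 + 6 + -4
= 3

3


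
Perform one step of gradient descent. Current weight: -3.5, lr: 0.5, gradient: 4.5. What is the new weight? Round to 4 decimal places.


w_new = w_old - lr * gradient
= -3.5 - 0.5 * 4.5
= -3.5 - (2.25)
= -5.7500

-5.7500


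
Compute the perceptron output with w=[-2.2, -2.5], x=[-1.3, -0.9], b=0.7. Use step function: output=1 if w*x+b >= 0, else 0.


z = w . x + b
= -2.2*-1.3 + -2.5*-0.9 + 0.7
= 2.86 + 2.25 + 0.7
= 5.11 + 0.7
= 5.81
Since z = 5.81 >= 0, output = 1

1


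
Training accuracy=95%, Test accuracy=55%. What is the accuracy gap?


Gap = train_accuracy - test_accuracy
= 95 - 55
= 40%
This large gap strongly indicates overfitting.

40


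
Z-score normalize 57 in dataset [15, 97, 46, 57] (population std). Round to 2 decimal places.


Mean = (15 + 97 + 46 + 57) / 4 = 53.75
Variance = sum((x_i - mean)^2) / n = 860.6875
Std = sqrt(860.6875) = 29.3375
Z = (x - mean) / std
= (57 - 53.75) / 29.3375
= 3.25 / 29.3375
= 0.11

0.11


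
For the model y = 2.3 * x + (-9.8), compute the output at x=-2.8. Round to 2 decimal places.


y = 2.3 * -2.8 + (-9.8)
= -6.44 + (-9.8)
= -16.24

-16.24


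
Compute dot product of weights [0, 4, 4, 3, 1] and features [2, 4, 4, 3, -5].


Element-wise products:
0 * 2 = 0
4 * 4 = 16
4 * 4 = 16
3 * 3 = 9
1 * -5 = -5
Sum = 0 + 16 + 16 + 9 + -5
= 36

36


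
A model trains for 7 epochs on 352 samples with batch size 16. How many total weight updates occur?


Iterations per epoch = 352 / 16 = 22
Total updates = iterations_per_epoch * epochs
= 22 * 7
= 154

154


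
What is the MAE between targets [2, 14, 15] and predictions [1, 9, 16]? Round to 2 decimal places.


Absolute errors: [1, 5, 1]
Sum of absolute errors = 7
MAE = 7 / 3 = 2.33

2.33


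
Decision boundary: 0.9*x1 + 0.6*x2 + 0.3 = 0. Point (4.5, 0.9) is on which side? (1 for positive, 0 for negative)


Compute 0.9 * 4.5 + 0.6 * 0.9 + 0.3
= 4.05 + 0.54 + 0.3
= 4.89
Since 4.89 >= 0, the point is on the positive side.

1


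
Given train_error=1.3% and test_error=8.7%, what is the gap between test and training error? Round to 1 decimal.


Generalization gap = test_error - train_error
= 8.7 - 1.3
= 7.4%
A moderate gap.

7.4


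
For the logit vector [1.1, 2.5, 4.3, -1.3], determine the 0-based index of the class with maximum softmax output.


Softmax is a monotonic transformation, so it preserves the argmax.
We need to find the index of the maximum logit.
Index 0: 1.1
Index 1: 2.5
Index 2: 4.3
Index 3: -1.3
Maximum logit = 4.3 at index 2

2


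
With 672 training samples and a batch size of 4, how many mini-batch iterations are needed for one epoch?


Iterations per epoch = dataset_size / batch_size
= 672 / 4
= 168

168


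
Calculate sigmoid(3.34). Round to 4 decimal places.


sigmoid(z) = 1 / (1 + exp(-z))
exp(-(3.34)) = exp(-3.34) = 0.0354
1 + 0.0354 = 1.0354
1 / 1.0354 = 0.9658

0.9658


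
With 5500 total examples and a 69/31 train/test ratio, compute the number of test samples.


Train samples = 5500 * 69% = 3795
Test samples = 5500 - 3795
= 1705

1705


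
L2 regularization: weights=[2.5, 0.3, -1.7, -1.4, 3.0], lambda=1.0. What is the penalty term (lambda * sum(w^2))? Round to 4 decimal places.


Squaring each weight:
2.5^2 = 6.25
0.3^2 = 0.09
(-1.7)^2 = 2.89
(-1.4)^2 = 1.96
3.0^2 = 9.0
Sum of squares = 20.19
Penalty = 1.0 * 20.19 = 20.1900

20.1900


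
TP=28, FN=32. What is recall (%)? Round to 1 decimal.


Recall = TP / (TP + FN) * 100
= 28 / (28 + 32)
= 28 / 60
= 0.4667
= 46.7%

46.7


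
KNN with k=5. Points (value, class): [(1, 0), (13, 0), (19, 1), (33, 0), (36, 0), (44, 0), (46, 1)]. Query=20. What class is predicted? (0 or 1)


Distances from query 20:
Point 19 (class 1): distance = 1
Point 13 (class 0): distance = 7
Point 33 (class 0): distance = 13
Point 36 (class 0): distance = 16
Point 1 (class 0): distance = 19
K=5 nearest neighbors: classes = [1, 0, 0, 0, 0]
Votes for class 1: 1 / 5
Majority vote => class 0

0


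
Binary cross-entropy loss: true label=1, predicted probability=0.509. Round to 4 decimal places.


For y=1: Loss = -log(p)
= -log(0.509)
= -(-0.6753)
= 0.6753

0.6753


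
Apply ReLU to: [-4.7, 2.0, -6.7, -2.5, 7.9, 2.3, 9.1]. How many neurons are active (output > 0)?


ReLU(x) = max(0, x) for each element:
ReLU(-4.7) = 0
ReLU(2.0) = 2.0
ReLU(-6.7) = 0
ReLU(-2.5) = 0
ReLU(7.9) = 7.9
ReLU(2.3) = 2.3
ReLU(9.1) = 9.1
Active neurons (>0): 4

4


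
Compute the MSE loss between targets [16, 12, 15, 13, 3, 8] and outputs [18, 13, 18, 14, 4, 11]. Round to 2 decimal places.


Differences: [-2, -1, -3, -1, -1, -3]
Squared errors: [4, 1, 9, 1, 1, 9]
Sum of squared errors = 25
MSE = 25 / 6 = 4.17

4.17


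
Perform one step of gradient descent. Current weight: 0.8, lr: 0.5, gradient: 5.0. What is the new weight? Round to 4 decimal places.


w_new = w_old - lr * gradient
= 0.8 - 0.5 * 5.0
= 0.8 - (2.5)
= -1.7000

-1.7000


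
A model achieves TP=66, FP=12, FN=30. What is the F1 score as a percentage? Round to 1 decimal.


Precision = TP / (TP + FP) = 66 / 78 = 0.8462
Recall = TP / (TP + FN) = 66 / 96 = 0.6875
F1 = 2 * P * R / (P + R)
= 2 * 0.8462 * 0.6875 / (0.8462 + 0.6875)
= 1.1635 / 1.5337
= 0.7586
As percentage: 75.9%

75.9


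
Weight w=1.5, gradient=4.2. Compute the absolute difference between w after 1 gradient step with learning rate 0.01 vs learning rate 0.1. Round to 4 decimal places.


With lr=0.01: w_new = 1.5 - 0.01 * 4.2 = 1.458
With lr=0.1: w_new = 1.5 - 0.1 * 4.2 = 1.08
Absolute difference = |1.458 - 1.08|
= 0.3780

0.3780


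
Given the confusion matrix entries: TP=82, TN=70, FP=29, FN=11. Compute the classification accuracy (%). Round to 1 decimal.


Accuracy = (TP + TN) / (TP + TN + FP + FN) * 100
= (82 + 70) / (82 + 70 + 29 + 11)
= 152 / 192
= 0.7917
= 79.2%

79.2


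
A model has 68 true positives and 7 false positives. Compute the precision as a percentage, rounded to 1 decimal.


Precision = TP / (TP + FP) * 100
= 68 / (68 + 7)
= 68 / 75
= 0.9067
= 90.7%

90.7


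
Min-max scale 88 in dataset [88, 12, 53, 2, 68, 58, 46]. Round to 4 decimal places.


Min = 2, Max = 88
Range = 88 - 2 = 86
Scaled = (x - min) / (max - min)
= (88 - 2) / 86
= 86 / 86
= 1.0000

1.0000


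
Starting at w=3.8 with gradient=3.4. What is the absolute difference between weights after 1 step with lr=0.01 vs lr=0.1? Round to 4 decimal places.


With lr=0.01: w_new = 3.8 - 0.01 * 3.4 = 3.766
With lr=0.1: w_new = 3.8 - 0.1 * 3.4 = 3.46
Absolute difference = |3.766 - 3.46|
= 0.3060

0.3060


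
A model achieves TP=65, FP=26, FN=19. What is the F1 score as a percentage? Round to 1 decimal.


Precision = TP / (TP + FP) = 65 / 91 = 0.7143
Recall = TP / (TP + FN) = 65 / 84 = 0.7738
F1 = 2 * P * R / (P + R)
= 2 * 0.7143 * 0.7738 / (0.7143 + 0.7738)
= 1.1054 / 1.4881
= 0.7429
As percentage: 74.3%

74.3


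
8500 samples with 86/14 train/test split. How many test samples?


Train samples = 8500 * 86% = 7310
Test samples = 8500 - 7310
= 1190

1190


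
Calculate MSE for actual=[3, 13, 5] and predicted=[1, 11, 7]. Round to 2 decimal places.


Differences: [2, 2, -2]
Squared errors: [4, 4, 4]
Sum of squared errors = 12
MSE = 12 / 3 = 4.00

4.00


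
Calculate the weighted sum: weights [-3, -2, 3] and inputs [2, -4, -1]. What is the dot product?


Element-wise products:
-3 * 2 = -6
-2 * -4 = 8
3 * -1 = -3
Sum = -6 + 8 + -3
= -1

-1


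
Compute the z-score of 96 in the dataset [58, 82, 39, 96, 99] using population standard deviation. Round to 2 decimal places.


Mean = (58 + 82 + 39 + 96 + 99) / 5 = 74.8
Variance = sum((x_i - mean)^2) / n = 530.16
Std = sqrt(530.16) = 23.0252
Z = (x - mean) / std
= (96 - 74.8) / 23.0252
= 21.2 / 23.0252
= 0.92

0.92


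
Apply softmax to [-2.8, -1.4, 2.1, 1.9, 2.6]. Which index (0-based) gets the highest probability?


Softmax is a monotonic transformation, so it preserves the argmax.
We need to find the index of the maximum logit.
Index 0: -2.8
Index 1: -1.4
Index 2: 2.1
Index 3: 1.9
Index 4: 2.6
Maximum logit = 2.6 at index 4

4


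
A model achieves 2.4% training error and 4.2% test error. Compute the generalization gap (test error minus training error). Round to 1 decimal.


Generalization gap = test_error - train_error
= 4.2 - 2.4
= 1.8%
A small gap suggests good generalization.

1.8


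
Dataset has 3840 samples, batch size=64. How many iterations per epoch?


Iterations per epoch = dataset_size / batch_size
= 3840 / 64
= 60

60


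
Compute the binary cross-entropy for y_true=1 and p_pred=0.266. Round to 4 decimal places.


For y=1: Loss = -log(p)
= -log(0.266)
= -(-1.3243)
= 1.3243

1.3243


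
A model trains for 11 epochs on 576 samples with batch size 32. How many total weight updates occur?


Iterations per epoch = 576 / 32 = 18
Total updates = iterations_per_epoch * epochs
= 18 * 11
= 198

198


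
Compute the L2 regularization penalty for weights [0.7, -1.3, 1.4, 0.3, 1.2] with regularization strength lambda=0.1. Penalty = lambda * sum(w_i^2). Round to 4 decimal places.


Squaring each weight:
0.7^2 = 0.49
(-1.3)^2 = 1.69
1.4^2 = 1.96
0.3^2 = 0.09
1.2^2 = 1.44
Sum of squares = 5.67
Penalty = 0.1 * 5.67 = 0.5670

0.5670


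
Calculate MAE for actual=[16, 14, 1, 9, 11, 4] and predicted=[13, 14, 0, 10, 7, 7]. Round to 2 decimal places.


Absolute errors: [3, 0, 1, 1, 4, 3]
Sum of absolute errors = 12
MAE = 12 / 6 = 2.00

2.00


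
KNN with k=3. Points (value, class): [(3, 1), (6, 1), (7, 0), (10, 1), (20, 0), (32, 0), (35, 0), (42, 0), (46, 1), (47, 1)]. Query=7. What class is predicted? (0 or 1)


Distances from query 7:
Point 7 (class 0): distance = 0
Point 6 (class 1): distance = 1
Point 10 (class 1): distance = 3
K=3 nearest neighbors: classes = [0, 1, 1]
Votes for class 1: 2 / 3
Majority vote => class 1

1


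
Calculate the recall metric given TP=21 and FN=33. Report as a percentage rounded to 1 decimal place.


Recall = TP / (TP + FN) * 100
= 21 / (21 + 33)
= 21 / 54
= 0.3889
= 38.9%

38.9


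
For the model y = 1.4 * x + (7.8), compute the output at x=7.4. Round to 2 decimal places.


y = 1.4 * 7.4 + (7.8)
= 10.36 + (7.8)
= 18.16

18.16


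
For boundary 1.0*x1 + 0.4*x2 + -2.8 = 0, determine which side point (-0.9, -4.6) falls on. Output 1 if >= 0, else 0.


Compute 1.0 * -0.9 + 0.4 * -4.6 + -2.8
= -0.9 + -1.84 + -2.8
= -5.54
Since -5.54 < 0, the point is on the negative side.

0


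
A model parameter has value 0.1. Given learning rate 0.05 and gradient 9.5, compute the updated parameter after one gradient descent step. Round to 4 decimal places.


w_new = w_old - lr * gradient
= 0.1 - 0.05 * 9.5
= 0.1 - (0.475)
= -0.3750

-0.3750


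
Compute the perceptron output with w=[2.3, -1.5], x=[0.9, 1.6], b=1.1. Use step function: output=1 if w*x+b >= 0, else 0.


z = w . x + b
= 2.3*0.9 + -1.5*1.6 + 1.1
= 2.07 + -2.4 + 1.1
= -0.33 + 1.1
= 0.77
Since z = 0.77 >= 0, output = 1

1


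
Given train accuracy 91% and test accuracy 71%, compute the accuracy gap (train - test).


Gap = train_accuracy - test_accuracy
= 91 - 71
= 20%
This gap suggests the model is overfitting.

20


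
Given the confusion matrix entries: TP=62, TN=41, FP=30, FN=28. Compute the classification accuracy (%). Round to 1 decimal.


Accuracy = (TP + TN) / (TP + TN + FP + FN) * 100
= (62 + 41) / (62 + 41 + 30 + 28)
= 103 / 161
= 0.6398
= 64.0%

64.0


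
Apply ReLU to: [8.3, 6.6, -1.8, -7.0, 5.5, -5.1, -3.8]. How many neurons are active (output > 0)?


ReLU(x) = max(0, x) for each element:
ReLU(8.3) = 8.3
ReLU(6.6) = 6.6
ReLU(-1.8) = 0
ReLU(-7.0) = 0
ReLU(5.5) = 5.5
ReLU(-5.1) = 0
ReLU(-3.8) = 0
Active neurons (>0): 3

3


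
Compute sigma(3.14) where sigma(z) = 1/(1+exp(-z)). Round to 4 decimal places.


sigmoid(z) = 1 / (1 + exp(-z))
exp(-(3.14)) = exp(-3.14) = 0.0433
1 + 0.0433 = 1.0433
1 / 1.0433 = 0.9585

0.9585


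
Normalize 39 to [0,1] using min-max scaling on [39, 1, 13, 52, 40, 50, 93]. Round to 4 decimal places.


Min = 1, Max = 93
Range = 93 - 1 = 92
Scaled = (x - min) / (max - min)
= (39 - 1) / 92
= 38 / 92
= 0.4130

0.4130


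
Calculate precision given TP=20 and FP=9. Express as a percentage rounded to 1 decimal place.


Precision = TP / (TP + FP) * 100
= 20 / (20 + 9)
= 20 / 29
= 0.6897
= 69.0%

69.0


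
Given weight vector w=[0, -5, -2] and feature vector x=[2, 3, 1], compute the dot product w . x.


Element-wise products:
0 * 2 = 0
-5 * 3 = -15
-2 * 1 = -2
Sum = 0 + -15 + -2
= -17

-17


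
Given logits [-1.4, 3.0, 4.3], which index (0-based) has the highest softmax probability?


Softmax is a monotonic transformation, so it preserves the argmax.
We need to find the index of the maximum logit.
Index 0: -1.4
Index 1: 3.0
Index 2: 4.3
Maximum logit = 4.3 at index 2

2


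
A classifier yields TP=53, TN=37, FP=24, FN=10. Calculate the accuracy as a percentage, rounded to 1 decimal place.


Accuracy = (TP + TN) / (TP + TN + FP + FN) * 100
= (53 + 37) / (53 + 37 + 24 + 10)
= 90 / 124
= 0.7258
= 72.6%

72.6


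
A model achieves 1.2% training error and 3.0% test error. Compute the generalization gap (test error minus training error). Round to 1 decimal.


Generalization gap = test_error - train_error
= 3.0 - 1.2
= 1.8%
A small gap suggests good generalization.

1.8


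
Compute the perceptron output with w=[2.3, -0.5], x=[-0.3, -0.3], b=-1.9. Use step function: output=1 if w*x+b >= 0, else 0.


z = w . x + b
= 2.3*-0.3 + -0.5*-0.3 + -1.9
= -0.69 + 0.15 + -1.9
= -0.54 + -1.9
= -2.44
Since z = -2.44 < 0, output = 0

0


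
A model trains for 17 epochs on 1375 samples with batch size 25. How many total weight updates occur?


Iterations per epoch = 1375 / 25 = 55
Total updates = iterations_per_epoch * epochs
= 55 * 17
= 935

935


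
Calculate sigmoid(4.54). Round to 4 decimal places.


sigmoid(z) = 1 / (1 + exp(-z))
exp(-(4.54)) = exp(-4.54) = 0.0107
1 + 0.0107 = 1.0107
1 / 1.0107 = 0.9894

0.9894


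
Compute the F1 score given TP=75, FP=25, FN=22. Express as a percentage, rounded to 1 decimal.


Precision = TP / (TP + FP) = 75 / 100 = 0.75
Recall = TP / (TP + FN) = 75 / 97 = 0.7732
F1 = 2 * P * R / (P + R)
= 2 * 0.75 * 0.7732 / (0.75 + 0.7732)
= 1.1598 / 1.5232
= 0.7614
As percentage: 76.1%

76.1


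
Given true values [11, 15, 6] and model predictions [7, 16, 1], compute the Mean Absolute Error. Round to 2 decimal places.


Absolute errors: [4, 1, 5]
Sum of absolute errors = 10
MAE = 10 / 3 = 3.33

3.33


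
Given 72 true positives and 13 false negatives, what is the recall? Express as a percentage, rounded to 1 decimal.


Recall = TP / (TP + FN) * 100
= 72 / (72 + 13)
= 72 / 85
= 0.8471
= 84.7%

84.7


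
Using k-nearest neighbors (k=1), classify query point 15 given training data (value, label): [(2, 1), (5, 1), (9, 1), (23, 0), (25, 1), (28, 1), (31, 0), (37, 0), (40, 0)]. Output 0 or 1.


Distances from query 15:
Point 9 (class 1): distance = 6
K=1 nearest neighbors: classes = [1]
Votes for class 1: 1 / 1
Majority vote => class 1

1


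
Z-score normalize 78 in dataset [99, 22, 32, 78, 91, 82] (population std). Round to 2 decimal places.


Mean = (99 + 22 + 32 + 78 + 91 + 82) / 6 = 67.3333
Variance = sum((x_i - mean)^2) / n = 865.8889
Std = sqrt(865.8889) = 29.426
Z = (x - mean) / std
= (78 - 67.3333) / 29.426
= 10.6667 / 29.426
= 0.36

0.36


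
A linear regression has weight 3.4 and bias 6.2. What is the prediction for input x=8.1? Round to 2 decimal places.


y = 3.4 * 8.1 + (6.2)
= 27.54 + (6.2)
= 33.74

33.74


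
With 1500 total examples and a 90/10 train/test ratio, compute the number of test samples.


Train samples = 1500 * 90% = 1350
Test samples = 1500 - 1350
= 150

150


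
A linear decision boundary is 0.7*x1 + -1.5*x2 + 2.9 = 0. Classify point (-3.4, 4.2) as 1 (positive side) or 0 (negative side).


Compute 0.7 * -3.4 + -1.5 * 4.2 + 2.9
= -2.38 + -6.3 + 2.9
= -5.78
Since -5.78 < 0, the point is on the negative side.

0


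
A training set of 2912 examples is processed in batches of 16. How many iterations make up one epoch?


Iterations per epoch = dataset_size / batch_size
= 2912 / 16
= 182

182


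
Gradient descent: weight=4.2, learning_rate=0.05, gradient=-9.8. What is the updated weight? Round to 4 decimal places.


w_new = w_old - lr * gradient
= 4.2 - 0.05 * -9.8
= 4.2 - (-0.49)
= 4.6900

4.6900


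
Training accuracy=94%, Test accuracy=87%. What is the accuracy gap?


Gap = train_accuracy - test_accuracy
= 94 - 87
= 7%
This moderate gap may indicate mild overfitting.

7


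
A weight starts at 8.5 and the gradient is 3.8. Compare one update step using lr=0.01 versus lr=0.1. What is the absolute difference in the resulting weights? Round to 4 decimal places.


With lr=0.01: w_new = 8.5 - 0.01 * 3.8 = 8.462
With lr=0.1: w_new = 8.5 - 0.1 * 3.8 = 8.12
Absolute difference = |8.462 - 8.12|
= 0.3420

0.3420


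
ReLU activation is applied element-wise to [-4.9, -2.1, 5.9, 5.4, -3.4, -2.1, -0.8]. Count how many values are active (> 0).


ReLU(x) = max(0, x) for each element:
ReLU(-4.9) = 0
ReLU(-2.1) = 0
ReLU(5.9) = 5.9
ReLU(5.4) = 5.4
ReLU(-3.4) = 0
ReLU(-2.1) = 0
ReLU(-0.8) = 0
Active neurons (>0): 2

2


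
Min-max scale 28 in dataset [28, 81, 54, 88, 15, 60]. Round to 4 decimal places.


Min = 15, Max = 88
Range = 88 - 15 = 73
Scaled = (x - min) / (max - min)
= (28 - 15) / 73
= 13 / 73
= 0.1781

0.1781


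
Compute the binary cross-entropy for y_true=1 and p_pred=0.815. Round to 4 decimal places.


For y=1: Loss = -log(p)
= -log(0.815)
= -(-0.2046)
= 0.2046

0.2046


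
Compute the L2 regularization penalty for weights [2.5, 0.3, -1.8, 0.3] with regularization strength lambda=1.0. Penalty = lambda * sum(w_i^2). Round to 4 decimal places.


Squaring each weight:
2.5^2 = 6.25
0.3^2 = 0.09
(-1.8)^2 = 3.24
0.3^2 = 0.09
Sum of squares = 9.67
Penalty = 1.0 * 9.67 = 9.6700

9.6700


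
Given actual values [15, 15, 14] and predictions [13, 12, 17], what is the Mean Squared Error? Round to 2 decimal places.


Differences: [2, 3, -3]
Squared errors: [4, 9, 9]
Sum of squared errors = 22
MSE = 22 / 3 = 7.33

7.33


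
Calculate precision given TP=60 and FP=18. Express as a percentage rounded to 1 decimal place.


Precision = TP / (TP + FP) * 100
= 60 / (60 + 18)
= 60 / 78
= 0.7692
= 76.9%

76.9


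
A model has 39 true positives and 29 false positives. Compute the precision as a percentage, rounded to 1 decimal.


Precision = TP / (TP + FP) * 100
= 39 / (39 + 29)
= 39 / 68
= 0.5735
= 57.4%

57.4


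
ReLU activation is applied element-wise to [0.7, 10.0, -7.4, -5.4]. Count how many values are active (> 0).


ReLU(x) = max(0, x) for each element:
ReLU(0.7) = 0.7
ReLU(10.0) = 10.0
ReLU(-7.4) = 0
ReLU(-5.4) = 0
Active neurons (>0): 2

2


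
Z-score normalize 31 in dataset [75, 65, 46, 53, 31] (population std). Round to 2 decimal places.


Mean = (75 + 65 + 46 + 53 + 31) / 5 = 54.0
Variance = sum((x_i - mean)^2) / n = 231.2
Std = sqrt(231.2) = 15.2053
Z = (x - mean) / std
= (31 - 54.0) / 15.2053
= -23.0 / 15.2053
= -1.51

-1.51


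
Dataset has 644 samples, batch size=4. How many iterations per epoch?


Iterations per epoch = dataset_size / batch_size
= 644 / 4
= 161

161


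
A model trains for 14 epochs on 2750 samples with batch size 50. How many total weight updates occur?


Iterations per epoch = 2750 / 50 = 55
Total updates = iterations_per_epoch * epochs
= 55 * 14
= 770

770


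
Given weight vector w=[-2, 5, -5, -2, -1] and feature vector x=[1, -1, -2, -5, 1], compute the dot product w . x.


Element-wise products:
-2 * 1 = -2
5 * -1 = -5
-5 * -2 = 10
-2 * -5 = 10
-1 * 1 = -1
Sum = -2 + -5 + 10 + 10 + -1
= 12

12


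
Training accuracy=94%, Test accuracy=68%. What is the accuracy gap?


Gap = train_accuracy - test_accuracy
= 94 - 68
= 26%
This large gap strongly indicates overfitting.

26


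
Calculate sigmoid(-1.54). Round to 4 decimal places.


sigmoid(z) = 1 / (1 + exp(-z))
exp(-(-1.54)) = exp(1.54) = 4.6646
1 + 4.6646 = 5.6646
1 / 5.6646 = 0.1765

0.1765


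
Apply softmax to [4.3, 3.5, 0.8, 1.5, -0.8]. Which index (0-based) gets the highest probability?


Softmax is a monotonic transformation, so it preserves the argmax.
We need to find the index of the maximum logit.
Index 0: 4.3
Index 1: 3.5
Index 2: 0.8
Index 3: 1.5
Index 4: -0.8
Maximum logit = 4.3 at index 0

0


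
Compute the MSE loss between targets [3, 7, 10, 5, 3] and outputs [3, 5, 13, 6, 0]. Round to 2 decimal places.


Differences: [0, 2, -3, -1, 3]
Squared errors: [0, 4, 9, 1, 9]
Sum of squared errors = 23
MSE = 23 / 5 = 4.60

4.60


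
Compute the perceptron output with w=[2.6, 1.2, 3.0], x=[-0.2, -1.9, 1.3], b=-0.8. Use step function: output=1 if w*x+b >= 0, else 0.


z = w . x + b
= 2.6*-0.2 + 1.2*-1.9 + 3.0*1.3 + -0.8
= -0.52 + -2.28 + 3.9 + -0.8
= 1.1 + -0.8
= 0.3
Since z = 0.3 >= 0, output = 1

1


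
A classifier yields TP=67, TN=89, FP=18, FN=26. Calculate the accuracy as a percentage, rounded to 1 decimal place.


Accuracy = (TP + TN) / (TP + TN + FP + FN) * 100
= (67 + 89) / (67 + 89 + 18 + 26)
= 156 / 200
= 0.78
= 78.0%

78.0


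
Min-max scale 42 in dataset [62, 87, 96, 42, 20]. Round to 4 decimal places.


Min = 20, Max = 96
Range = 96 - 20 = 76
Scaled = (x - min) / (max - min)
= (42 - 20) / 76
= 22 / 76
= 0.2895

0.2895


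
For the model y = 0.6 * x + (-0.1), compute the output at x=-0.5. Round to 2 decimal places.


y = 0.6 * -0.5 + (-0.1)
= -0.3 + (-0.1)
= -0.40

-0.40


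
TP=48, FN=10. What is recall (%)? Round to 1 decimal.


Recall = TP / (TP + FN) * 100
= 48 / (48 + 10)
= 48 / 58
= 0.8276
= 82.8%

82.8


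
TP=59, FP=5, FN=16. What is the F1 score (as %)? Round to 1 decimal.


Precision = TP / (TP + FP) = 59 / 64 = 0.9219
Recall = TP / (TP + FN) = 59 / 75 = 0.7867
F1 = 2 * P * R / (P + R)
= 2 * 0.9219 * 0.7867 / (0.9219 + 0.7867)
= 1.4504 / 1.7085
= 0.8489
As percentage: 84.9%

84.9


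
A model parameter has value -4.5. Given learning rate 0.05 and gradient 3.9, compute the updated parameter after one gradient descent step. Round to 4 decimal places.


w_new = w_old - lr * gradient
= -4.5 - 0.05 * 3.9
= -4.5 - (0.195)
= -4.6950

-4.6950


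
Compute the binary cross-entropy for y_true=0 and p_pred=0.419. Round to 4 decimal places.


For y=0: Loss = -log(1-p)
= -log(1 - 0.419)
= -log(0.581)
= -(-0.543)
= 0.5430

0.5430


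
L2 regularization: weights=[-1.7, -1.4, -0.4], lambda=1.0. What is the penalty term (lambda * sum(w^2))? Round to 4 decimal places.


Squaring each weight:
(-1.7)^2 = 2.89
(-1.4)^2 = 1.96
(-0.4)^2 = 0.16
Sum of squares = 5.01
Penalty = 1.0 * 5.01 = 5.0100

5.0100


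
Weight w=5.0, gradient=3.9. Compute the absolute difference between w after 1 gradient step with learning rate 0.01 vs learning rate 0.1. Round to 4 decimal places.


With lr=0.01: w_new = 5.0 - 0.01 * 3.9 = 4.961
With lr=0.1: w_new = 5.0 - 0.1 * 3.9 = 4.61
Absolute difference = |4.961 - 4.61|
= 0.3510

0.3510


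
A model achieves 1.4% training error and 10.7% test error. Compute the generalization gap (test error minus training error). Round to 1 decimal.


Generalization gap = test_error - train_error
= 10.7 - 1.4
= 9.3%
A moderate gap.

9.3


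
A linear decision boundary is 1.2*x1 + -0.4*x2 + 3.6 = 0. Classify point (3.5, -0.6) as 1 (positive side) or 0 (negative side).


Compute 1.2 * 3.5 + -0.4 * -0.6 + 3.6
= 4.2 + 0.24 + 3.6
= 8.04
Since 8.04 >= 0, the point is on the positive side.

1


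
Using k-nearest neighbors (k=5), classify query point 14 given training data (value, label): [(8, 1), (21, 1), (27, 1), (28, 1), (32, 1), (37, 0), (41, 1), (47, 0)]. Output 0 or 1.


Distances from query 14:
Point 8 (class 1): distance = 6
Point 21 (class 1): distance = 7
Point 27 (class 1): distance = 13
Point 28 (class 1): distance = 14
Point 32 (class 1): distance = 18
K=5 nearest neighbors: classes = [1, 1, 1, 1, 1]
Votes for class 1: 5 / 5
Majority vote => class 1

1


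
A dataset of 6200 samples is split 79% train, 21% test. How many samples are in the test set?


Train samples = 6200 * 79% = 4898
Test samples = 6200 - 4898
= 1302

1302


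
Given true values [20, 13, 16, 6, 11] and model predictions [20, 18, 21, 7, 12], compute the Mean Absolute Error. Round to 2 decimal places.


Absolute errors: [0, 5, 5, 1, 1]
Sum of absolute errors = 12
MAE = 12 / 5 = 2.40

2.40


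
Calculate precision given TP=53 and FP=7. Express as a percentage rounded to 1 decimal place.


Precision = TP / (TP + FP) * 100
= 53 / (53 + 7)
= 53 / 60
= 0.8833
= 88.3%

88.3


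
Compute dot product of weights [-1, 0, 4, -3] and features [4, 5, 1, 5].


Element-wise products:
-1 * 4 = -4
0 * 5 = 0
4 * 1 = 4
-3 * 5 = -15
Sum = -4 + 0 + 4 + -15
= -15

-15


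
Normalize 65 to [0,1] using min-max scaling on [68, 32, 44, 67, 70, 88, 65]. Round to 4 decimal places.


Min = 32, Max = 88
Range = 88 - 32 = 56
Scaled = (x - min) / (max - min)
= (65 - 32) / 56
= 33 / 56
= 0.5893

0.5893


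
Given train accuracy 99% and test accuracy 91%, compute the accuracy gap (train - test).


Gap = train_accuracy - test_accuracy
= 99 - 91
= 8%
This moderate gap may indicate mild overfitting.

8


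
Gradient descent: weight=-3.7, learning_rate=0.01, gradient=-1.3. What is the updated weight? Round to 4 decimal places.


w_new = w_old - lr * gradient
= -3.7 - 0.01 * -1.3
= -3.7 - (-0.013)
= -3.6870

-3.6870


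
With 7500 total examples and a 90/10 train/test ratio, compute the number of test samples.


Train samples = 7500 * 90% = 6750
Test samples = 7500 - 6750
= 750

750


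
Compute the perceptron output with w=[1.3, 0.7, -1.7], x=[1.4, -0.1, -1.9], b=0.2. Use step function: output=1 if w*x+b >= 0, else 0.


z = w . x + b
= 1.3*1.4 + 0.7*-0.1 + -1.7*-1.9 + 0.2
= 1.82 + -0.07 + 3.23 + 0.2
= 4.98 + 0.2
= 5.18
Since z = 5.18 >= 0, output = 1

1


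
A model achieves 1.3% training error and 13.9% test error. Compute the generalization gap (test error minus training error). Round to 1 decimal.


Generalization gap = test_error - train_error
= 13.9 - 1.3
= 12.6%
A large gap suggests overfitting.

12.6


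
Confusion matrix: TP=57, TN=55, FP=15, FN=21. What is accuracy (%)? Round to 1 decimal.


Accuracy = (TP + TN) / (TP + TN + FP + FN) * 100
= (57 + 55) / (57 + 55 + 15 + 21)
= 112 / 148
= 0.7568
= 75.7%

75.7


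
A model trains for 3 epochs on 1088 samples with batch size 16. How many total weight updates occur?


Iterations per epoch = 1088 / 16 = 68
Total updates = iterations_per_epoch * epochs
= 68 * 3
= 204

204


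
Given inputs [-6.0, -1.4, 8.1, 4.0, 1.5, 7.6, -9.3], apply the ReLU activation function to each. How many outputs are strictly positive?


ReLU(x) = max(0, x) for each element:
ReLU(-6.0) = 0
ReLU(-1.4) = 0
ReLU(8.1) = 8.1
ReLU(4.0) = 4.0
ReLU(1.5) = 1.5
ReLU(7.6) = 7.6
ReLU(-9.3) = 0
Active neurons (>0): 4

4


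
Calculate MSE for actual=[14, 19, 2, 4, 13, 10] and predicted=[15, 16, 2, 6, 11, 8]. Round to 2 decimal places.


Differences: [-1, 3, 0, -2, 2, 2]
Squared errors: [1, 9, 0, 4, 4, 4]
Sum of squared errors = 22
MSE = 22 / 6 = 3.67

3.67


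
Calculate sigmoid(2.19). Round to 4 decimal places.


sigmoid(z) = 1 / (1 + exp(-z))
exp(-(2.19)) = exp(-2.19) = 0.1119
1 + 0.1119 = 1.1119
1 / 1.1119 = 0.8993

0.8993


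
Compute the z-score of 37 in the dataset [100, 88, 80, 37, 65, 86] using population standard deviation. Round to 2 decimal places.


Mean = (100 + 88 + 80 + 37 + 65 + 86) / 6 = 76.0
Variance = sum((x_i - mean)^2) / n = 413.0
Std = sqrt(413.0) = 20.3224
Z = (x - mean) / std
= (37 - 76.0) / 20.3224
= -39.0 / 20.3224
= -1.92

-1.92


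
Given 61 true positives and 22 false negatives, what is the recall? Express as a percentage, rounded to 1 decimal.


Recall = TP / (TP + FN) * 100
= 61 / (61 + 22)
= 61 / 83
= 0.7349
= 73.5%

73.5


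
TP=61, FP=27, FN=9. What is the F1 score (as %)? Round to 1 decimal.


Precision = TP / (TP + FP) = 61 / 88 = 0.6932
Recall = TP / (TP + FN) = 61 / 70 = 0.8714
F1 = 2 * P * R / (P + R)
= 2 * 0.6932 * 0.8714 / (0.6932 + 0.8714)
= 1.2081 / 1.5646
= 0.7722
As percentage: 77.2%

77.2


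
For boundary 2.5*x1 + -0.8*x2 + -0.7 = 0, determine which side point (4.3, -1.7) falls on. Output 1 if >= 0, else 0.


Compute 2.5 * 4.3 + -0.8 * -1.7 + -0.7
= 10.75 + 1.36 + -0.7
= 11.41
Since 11.41 >= 0, the point is on the positive side.

1


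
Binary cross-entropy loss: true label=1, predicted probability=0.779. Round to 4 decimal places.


For y=1: Loss = -log(p)
= -log(0.779)
= -(-0.2497)
= 0.2497

0.2497


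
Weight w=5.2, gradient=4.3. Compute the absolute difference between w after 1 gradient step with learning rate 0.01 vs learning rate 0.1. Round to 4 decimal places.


With lr=0.01: w_new = 5.2 - 0.01 * 4.3 = 5.157
With lr=0.1: w_new = 5.2 - 0.1 * 4.3 = 4.77
Absolute difference = |5.157 - 4.77|
= 0.3870

0.3870


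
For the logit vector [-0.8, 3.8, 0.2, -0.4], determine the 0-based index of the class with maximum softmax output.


Softmax is a monotonic transformation, so it preserves the argmax.
We need to find the index of the maximum logit.
Index 0: -0.8
Index 1: 3.8
Index 2: 0.2
Index 3: -0.4
Maximum logit = 3.8 at index 1

1


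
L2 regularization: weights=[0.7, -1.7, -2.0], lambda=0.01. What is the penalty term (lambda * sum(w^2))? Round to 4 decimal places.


Squaring each weight:
0.7^2 = 0.49
(-1.7)^2 = 2.89
(-2.0)^2 = 4.0
Sum of squares = 7.38
Penalty = 0.01 * 7.38 = 0.0738

0.0738


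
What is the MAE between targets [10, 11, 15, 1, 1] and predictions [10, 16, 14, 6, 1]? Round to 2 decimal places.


Absolute errors: [0, 5, 1, 5, 0]
Sum of absolute errors = 11
MAE = 11 / 5 = 2.20

2.20


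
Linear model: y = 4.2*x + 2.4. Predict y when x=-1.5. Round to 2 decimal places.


y = 4.2 * -1.5 + (2.4)
= -6.3 + (2.4)
= -3.90

-3.90


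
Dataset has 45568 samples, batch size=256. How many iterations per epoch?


Iterations per epoch = dataset_size / batch_size
= 45568 / 256
= 178

178


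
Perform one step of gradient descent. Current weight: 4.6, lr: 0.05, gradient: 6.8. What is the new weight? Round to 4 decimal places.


w_new = w_old - lr * gradient
= 4.6 - 0.05 * 6.8
= 4.6 - (0.34)
= 4.2600

4.2600


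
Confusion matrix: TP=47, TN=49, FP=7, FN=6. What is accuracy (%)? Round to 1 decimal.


Accuracy = (TP + TN) / (TP + TN + FP + FN) * 100
= (47 + 49) / (47 + 49 + 7 + 6)
= 96 / 109
= 0.8807
= 88.1%

88.1


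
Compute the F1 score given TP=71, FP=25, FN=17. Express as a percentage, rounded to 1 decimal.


Precision = TP / (TP + FP) = 71 / 96 = 0.7396
Recall = TP / (TP + FN) = 71 / 88 = 0.8068
F1 = 2 * P * R / (P + R)
= 2 * 0.7396 * 0.8068 / (0.7396 + 0.8068)
= 1.1934 / 1.5464
= 0.7717
As percentage: 77.2%

77.2


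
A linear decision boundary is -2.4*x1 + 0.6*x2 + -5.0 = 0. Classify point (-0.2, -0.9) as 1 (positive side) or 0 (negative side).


Compute -2.4 * -0.2 + 0.6 * -0.9 + -5.0
= 0.48 + -0.54 + -5.0
= -5.06
Since -5.06 < 0, the point is on the negative side.

0


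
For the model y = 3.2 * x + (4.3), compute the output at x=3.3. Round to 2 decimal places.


y = 3.2 * 3.3 + (4.3)
= 10.56 + (4.3)
= 14.86

14.86


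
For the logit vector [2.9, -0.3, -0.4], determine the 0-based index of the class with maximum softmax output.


Softmax is a monotonic transformation, so it preserves the argmax.
We need to find the index of the maximum logit.
Index 0: 2.9
Index 1: -0.3
Index 2: -0.4
Maximum logit = 2.9 at index 0

0


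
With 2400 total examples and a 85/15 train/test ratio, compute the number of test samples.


Train samples = 2400 * 85% = 2040
Test samples = 2400 - 2040
= 360

360


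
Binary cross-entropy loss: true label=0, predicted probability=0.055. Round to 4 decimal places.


For y=0: Loss = -log(1-p)
= -log(1 - 0.055)
= -log(0.945)
= -(-0.0566)
= 0.0566

0.0566


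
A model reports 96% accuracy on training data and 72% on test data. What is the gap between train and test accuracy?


Gap = train_accuracy - test_accuracy
= 96 - 72
= 24%
This large gap strongly indicates overfitting.

24


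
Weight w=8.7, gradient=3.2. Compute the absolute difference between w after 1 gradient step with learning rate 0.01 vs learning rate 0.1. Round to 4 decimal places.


With lr=0.01: w_new = 8.7 - 0.01 * 3.2 = 8.668
With lr=0.1: w_new = 8.7 - 0.1 * 3.2 = 8.38
Absolute difference = |8.668 - 8.38|
= 0.2880

0.2880


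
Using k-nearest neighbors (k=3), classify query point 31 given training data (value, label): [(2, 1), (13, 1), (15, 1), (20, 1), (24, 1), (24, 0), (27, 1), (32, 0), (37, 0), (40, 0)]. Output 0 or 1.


Distances from query 31:
Point 32 (class 0): distance = 1
Point 27 (class 1): distance = 4
Point 37 (class 0): distance = 6
K=3 nearest neighbors: classes = [0, 1, 0]
Votes for class 1: 1 / 3
Majority vote => class 0

0


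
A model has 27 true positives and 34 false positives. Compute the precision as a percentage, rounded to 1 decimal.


Precision = TP / (TP + FP) * 100
= 27 / (27 + 34)
= 27 / 61
= 0.4426
= 44.3%

44.3


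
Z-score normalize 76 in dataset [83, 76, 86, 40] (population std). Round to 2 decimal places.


Mean = (83 + 76 + 86 + 40) / 4 = 71.25
Variance = sum((x_i - mean)^2) / n = 338.6875
Std = sqrt(338.6875) = 18.4035
Z = (x - mean) / std
= (76 - 71.25) / 18.4035
= 4.75 / 18.4035
= 0.26

0.26


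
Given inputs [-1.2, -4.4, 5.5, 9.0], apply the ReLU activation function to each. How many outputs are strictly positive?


ReLU(x) = max(0, x) for each element:
ReLU(-1.2) = 0
ReLU(-4.4) = 0
ReLU(5.5) = 5.5
ReLU(9.0) = 9.0
Active neurons (>0): 2

2


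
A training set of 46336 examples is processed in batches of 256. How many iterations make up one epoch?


Iterations per epoch = dataset_size / batch_size
= 46336 / 256
= 181

181


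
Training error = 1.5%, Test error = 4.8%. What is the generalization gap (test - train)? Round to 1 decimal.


Generalization gap = test_error - train_error
= 4.8 - 1.5
= 3.3%
A moderate gap.

3.3


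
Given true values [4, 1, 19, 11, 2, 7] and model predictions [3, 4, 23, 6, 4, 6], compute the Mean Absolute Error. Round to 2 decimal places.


Absolute errors: [1, 3, 4, 5, 2, 1]
Sum of absolute errors = 16
MAE = 16 / 6 = 2.67

2.67


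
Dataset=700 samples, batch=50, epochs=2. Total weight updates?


Iterations per epoch = 700 / 50 = 14
Total updates = iterations_per_epoch * epochs
= 14 * 2
= 28

28


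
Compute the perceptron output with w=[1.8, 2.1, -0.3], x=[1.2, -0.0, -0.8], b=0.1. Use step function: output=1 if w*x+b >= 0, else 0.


z = w . x + b
= 1.8*1.2 + 2.1*-0.0 + -0.3*-0.8 + 0.1
= 2.16 + -0.0 + 0.24 + 0.1
= 2.4 + 0.1
= 2.5
Since z = 2.5 >= 0, output = 1

1
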